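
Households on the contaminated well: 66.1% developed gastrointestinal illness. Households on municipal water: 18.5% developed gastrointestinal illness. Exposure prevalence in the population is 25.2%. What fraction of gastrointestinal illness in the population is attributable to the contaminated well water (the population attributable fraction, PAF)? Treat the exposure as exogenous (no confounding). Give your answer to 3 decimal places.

PAF ≈ 0.393

p₁ = 0.661, p₀ = 0.185.
Overall risk P(Y=1) = π·p₁ + (1−π)·p₀ = 0.252×0.661 + 0.748×0.185 = 0.30495.
Under exogeneity, PAF = [P(Y=1) − p₀] / P(Y=1).
PAF = (0.30495 − 0.185) / 0.30495 ≈ 0.3933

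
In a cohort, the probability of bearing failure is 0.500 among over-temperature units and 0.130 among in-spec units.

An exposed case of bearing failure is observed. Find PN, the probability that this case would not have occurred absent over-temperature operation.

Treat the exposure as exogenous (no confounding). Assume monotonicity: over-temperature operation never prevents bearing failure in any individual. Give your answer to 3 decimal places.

Let p₁ = 0.5, p₀ = 0.13.
Under exogeneity and monotonicity, PN = (p₁ − p₀) / p₁.
PN = (0.5 − 0.13) / 0.5 = 0.37 / 0.5 ≈ 0.7400

PN ≈ 0.740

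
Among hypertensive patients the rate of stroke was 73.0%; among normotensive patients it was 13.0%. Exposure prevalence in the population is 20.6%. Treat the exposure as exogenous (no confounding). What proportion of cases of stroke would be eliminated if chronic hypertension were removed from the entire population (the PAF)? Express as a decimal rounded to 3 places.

PAF ≈ 0.487

p₁ = 0.73, p₀ = 0.13.
Overall risk P(Y=1) = π·p₁ + (1−π)·p₀ = 0.206×0.73 + 0.794×0.13 = 0.2536.
Under exogeneity, PAF = [P(Y=1) − p₀] / P(Y=1).
PAF = (0.2536 − 0.13) / 0.2536 ≈ 0.4874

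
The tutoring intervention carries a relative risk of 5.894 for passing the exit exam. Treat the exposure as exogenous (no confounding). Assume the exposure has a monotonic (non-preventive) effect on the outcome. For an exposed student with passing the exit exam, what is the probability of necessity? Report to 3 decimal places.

Under exogeneity and monotonicity, PN = (RR − 1) / RR = 1 − 1/RR.
PN = (5.894 − 1) / 5.894 = 4.894 / 5.894 ≈ 0.8303

PN ≈ 0.830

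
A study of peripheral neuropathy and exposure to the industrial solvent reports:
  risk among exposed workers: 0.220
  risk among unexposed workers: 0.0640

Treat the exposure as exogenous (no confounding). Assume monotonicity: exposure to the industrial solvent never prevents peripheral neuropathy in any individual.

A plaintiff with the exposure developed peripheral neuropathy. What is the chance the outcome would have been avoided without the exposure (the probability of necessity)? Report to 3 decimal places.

PN ≈ 0.709

Let p₁ = 0.22, p₀ = 0.064.
Under exogeneity and monotonicity, PN = (p₁ − p₀) / p₁.
PN = (0.22 − 0.064) / 0.22 = 0.156 / 0.22 ≈ 0.7091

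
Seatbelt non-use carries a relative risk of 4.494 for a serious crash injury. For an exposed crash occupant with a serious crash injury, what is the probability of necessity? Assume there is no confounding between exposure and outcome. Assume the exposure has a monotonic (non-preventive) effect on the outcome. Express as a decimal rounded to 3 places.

PN ≈ 0.777

Under exogeneity and monotonicity, PN = (RR − 1) / RR = 1 − 1/RR.
PN = (4.494 − 1) / 4.494 = 3.494 / 4.494 ≈ 0.7775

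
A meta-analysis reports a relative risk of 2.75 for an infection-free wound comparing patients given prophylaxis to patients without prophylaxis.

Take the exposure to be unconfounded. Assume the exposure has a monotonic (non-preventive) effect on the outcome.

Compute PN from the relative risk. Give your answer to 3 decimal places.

Under exogeneity and monotonicity, PN = (RR − 1) / RR = 1 − 1/RR.
PN = (2.75 − 1) / 2.75 = 1.75 / 2.75 ≈ 0.6364

PN ≈ 0.636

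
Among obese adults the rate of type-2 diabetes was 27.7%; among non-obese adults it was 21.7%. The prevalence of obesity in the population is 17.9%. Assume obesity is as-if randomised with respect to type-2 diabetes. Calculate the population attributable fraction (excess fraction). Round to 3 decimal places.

PAF ≈ 0.047

p₁ = 0.277, p₀ = 0.217.
Overall risk P(Y=1) = π·p₁ + (1−π)·p₀ = 0.179×0.277 + 0.821×0.217 = 0.22774.
Under exogeneity, PAF = [P(Y=1) − p₀] / P(Y=1).
PAF = (0.22774 − 0.217) / 0.22774 ≈ 0.0472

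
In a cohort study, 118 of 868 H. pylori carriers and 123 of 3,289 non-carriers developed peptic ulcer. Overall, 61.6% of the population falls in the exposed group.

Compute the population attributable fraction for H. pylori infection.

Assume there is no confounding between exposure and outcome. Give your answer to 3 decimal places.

p₁ = P(outcome | exposed) = 118/868 = 0.13594
p₀ = P(outcome | unexposed) = 123/3289 = 0.037397
Overall risk P(Y=1) = π·p₁ + (1−π)·p₀ = 0.616×0.13594 + 0.384×0.037397 = 0.098103.
Under exogeneity, PAF = [P(Y=1) − p₀] / P(Y=1).
PAF = (0.098103 − 0.037397) / 0.098103 ≈ 0.6188

PAF ≈ 0.619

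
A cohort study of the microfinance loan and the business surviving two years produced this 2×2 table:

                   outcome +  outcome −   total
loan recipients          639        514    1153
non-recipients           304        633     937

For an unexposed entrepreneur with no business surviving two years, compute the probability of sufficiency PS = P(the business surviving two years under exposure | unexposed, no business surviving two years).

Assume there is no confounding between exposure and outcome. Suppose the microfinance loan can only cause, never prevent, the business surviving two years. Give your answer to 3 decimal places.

PS ≈ 0.340

p₁ = P(outcome | exposed) = 639/1153 = 0.55421
p₀ = P(outcome | unexposed) = 304/937 = 0.32444
Under exogeneity and monotonicity, PS = (p₁ − p₀)/(1 − p₀).
PS = (0.55421 − 0.32444) / 0.67556 ≈ 0.3401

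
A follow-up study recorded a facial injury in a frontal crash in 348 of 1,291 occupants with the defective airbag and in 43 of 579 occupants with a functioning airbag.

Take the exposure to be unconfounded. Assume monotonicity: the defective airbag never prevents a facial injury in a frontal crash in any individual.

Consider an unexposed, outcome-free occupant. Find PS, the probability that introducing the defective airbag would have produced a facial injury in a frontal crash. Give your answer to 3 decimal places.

PS ≈ 0.211

p₁ = P(outcome | exposed) = 348/1291 = 0.26956
p₀ = P(outcome | unexposed) = 43/579 = 0.074266
Under exogeneity and monotonicity, PS = (p₁ − p₀) / (1 − p₀).
PS = (0.26956 − 0.074266) / (1 − 0.074266) = 0.19529 / 0.92573 ≈ 0.2110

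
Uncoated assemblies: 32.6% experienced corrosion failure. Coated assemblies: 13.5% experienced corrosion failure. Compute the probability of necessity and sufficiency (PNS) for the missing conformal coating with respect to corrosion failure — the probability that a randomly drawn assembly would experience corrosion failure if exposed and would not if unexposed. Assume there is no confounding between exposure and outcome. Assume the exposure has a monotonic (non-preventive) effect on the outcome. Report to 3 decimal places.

p₁ = 0.326, p₀ = 0.135.
Under exogeneity and monotonicity, PNS = p₁ − p₀.
PNS = 0.326 − 0.135 = 0.191

PNS ≈ 0.191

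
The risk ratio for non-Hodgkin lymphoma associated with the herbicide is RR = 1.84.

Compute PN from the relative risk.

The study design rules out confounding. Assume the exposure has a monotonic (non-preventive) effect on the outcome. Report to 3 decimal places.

PN ≈ 0.457

Under exogeneity and monotonicity, PN = (RR − 1) / RR = 1 − 1/RR.
PN = (1.84 − 1) / 1.84 = 0.84 / 1.84 ≈ 0.4565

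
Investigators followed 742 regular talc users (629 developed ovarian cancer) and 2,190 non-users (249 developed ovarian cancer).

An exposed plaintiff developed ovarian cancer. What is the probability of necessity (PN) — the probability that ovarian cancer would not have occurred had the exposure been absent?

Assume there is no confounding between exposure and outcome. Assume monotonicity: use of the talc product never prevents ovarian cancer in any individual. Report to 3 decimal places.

p₁ = P(outcome | exposed) = 629/742 = 0.84771
p₀ = P(outcome | unexposed) = 249/2190 = 0.1137
Under exogeneity and monotonicity, PN = (p₁ − p₀) / p₁.
PN = (0.84771 − 0.1137) / 0.84771 = 0.73401 / 0.84771 ≈ 0.8659

PN ≈ 0.866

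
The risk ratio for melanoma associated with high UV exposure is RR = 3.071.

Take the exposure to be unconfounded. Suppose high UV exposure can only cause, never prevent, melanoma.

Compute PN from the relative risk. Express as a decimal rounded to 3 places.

Under exogeneity and monotonicity, PN = (RR − 1) / RR = 1 − 1/RR.
PN = (3.071 − 1) / 3.071 = 2.071 / 3.071 ≈ 0.6744

PN ≈ 0.674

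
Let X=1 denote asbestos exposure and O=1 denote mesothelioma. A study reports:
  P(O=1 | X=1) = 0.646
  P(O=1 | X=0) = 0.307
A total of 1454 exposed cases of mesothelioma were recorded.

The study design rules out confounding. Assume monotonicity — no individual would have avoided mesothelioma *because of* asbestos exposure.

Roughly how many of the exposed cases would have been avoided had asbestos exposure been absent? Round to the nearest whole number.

about 763 cases

Let p₁ = 0.646, p₀ = 0.307.
PN = (p₁ − p₀)/p₁ = (0.646 − 0.307) / 0.646 ≈ 0.52477.
Attributable cases ≈ PN × (exposed cases) = 0.52477 × 1454 ≈ 763.01.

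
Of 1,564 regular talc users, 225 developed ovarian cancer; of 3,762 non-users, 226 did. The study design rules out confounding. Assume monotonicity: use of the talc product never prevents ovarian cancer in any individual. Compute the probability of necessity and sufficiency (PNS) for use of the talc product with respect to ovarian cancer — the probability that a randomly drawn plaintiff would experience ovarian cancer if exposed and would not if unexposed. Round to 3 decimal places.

p₁ = P(outcome | exposed) = 225/1564 = 0.14386
p₀ = P(outcome | unexposed) = 226/3762 = 0.060074
Under exogeneity and monotonicity, PNS = p₁ − p₀.
PNS = 0.14386 − 0.060074 = 0.083787

PNS ≈ 0.084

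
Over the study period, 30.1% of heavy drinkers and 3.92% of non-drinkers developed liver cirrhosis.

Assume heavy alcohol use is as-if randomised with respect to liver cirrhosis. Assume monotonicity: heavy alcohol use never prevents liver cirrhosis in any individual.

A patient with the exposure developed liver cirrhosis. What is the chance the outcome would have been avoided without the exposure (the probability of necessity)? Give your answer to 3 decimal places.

PN ≈ 0.870

p₁ = 0.301, p₀ = 0.0392.
Under exogeneity and monotonicity, PN = (p₁ − p₀) / p₁.
PN = (0.301 − 0.0392) / 0.301 = 0.2618 / 0.301 ≈ 0.8698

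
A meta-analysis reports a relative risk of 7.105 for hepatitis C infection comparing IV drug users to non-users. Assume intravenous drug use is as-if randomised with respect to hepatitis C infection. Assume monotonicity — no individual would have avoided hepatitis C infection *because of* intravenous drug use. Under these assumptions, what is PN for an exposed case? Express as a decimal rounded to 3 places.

Under exogeneity and monotonicity, PN = (RR − 1) / RR = 1 − 1/RR.
PN = (7.105 − 1) / 7.105 = 6.105 / 7.105 ≈ 0.8593

PN ≈ 0.859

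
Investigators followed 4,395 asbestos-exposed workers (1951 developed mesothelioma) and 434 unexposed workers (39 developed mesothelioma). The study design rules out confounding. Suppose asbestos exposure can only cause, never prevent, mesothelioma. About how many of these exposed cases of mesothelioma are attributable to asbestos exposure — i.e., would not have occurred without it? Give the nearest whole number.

about 1556 cases

p₁ = P(outcome | exposed) = 1951/4395 = 0.44391
p₀ = P(outcome | unexposed) = 39/434 = 0.089862
PN = (p₁ − p₀)/p₁ = (0.44391 − 0.089862) / 0.44391 ≈ 0.79757.
Attributable cases ≈ PN × (exposed cases) = 0.79757 × 1951 ≈ 1556.06.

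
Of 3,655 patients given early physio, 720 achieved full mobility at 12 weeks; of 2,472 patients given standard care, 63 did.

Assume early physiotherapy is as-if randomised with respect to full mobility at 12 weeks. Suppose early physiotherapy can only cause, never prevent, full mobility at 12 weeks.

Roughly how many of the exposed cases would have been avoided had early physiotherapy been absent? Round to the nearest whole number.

p₁ = P(outcome | exposed) = 720/3655 = 0.19699
p₀ = P(outcome | unexposed) = 63/2472 = 0.025485
PN = (p₁ − p₀)/p₁ = (0.19699 − 0.025485) / 0.19699 ≈ 0.87063.
Attributable cases ≈ PN × (exposed cases) = 0.87063 × 720 ≈ 626.85.

about 627 cases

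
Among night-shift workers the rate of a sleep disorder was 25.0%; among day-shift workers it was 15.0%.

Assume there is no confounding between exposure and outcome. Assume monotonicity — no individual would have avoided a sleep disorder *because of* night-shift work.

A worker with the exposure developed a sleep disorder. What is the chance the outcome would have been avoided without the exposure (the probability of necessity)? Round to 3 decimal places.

PN ≈ 0.400

p₁ = 0.25, p₀ = 0.15.
Under exogeneity and monotonicity, PN = (p₁ − p₀) / p₁.
PN = (0.25 − 0.15) / 0.25 = 0.1 / 0.25 ≈ 0.4000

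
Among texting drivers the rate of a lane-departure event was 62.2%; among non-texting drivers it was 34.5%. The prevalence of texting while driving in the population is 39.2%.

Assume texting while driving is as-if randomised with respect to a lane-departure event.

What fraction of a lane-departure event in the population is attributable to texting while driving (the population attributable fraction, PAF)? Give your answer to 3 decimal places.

p₁ = 0.622, p₀ = 0.345.
Overall risk P(Y=1) = π·p₁ + (1−π)·p₀ = 0.392×0.622 + 0.608×0.345 = 0.45358.
Under exogeneity, PAF = [P(Y=1) − p₀] / P(Y=1).
PAF = (0.45358 − 0.345) / 0.45358 ≈ 0.2394

PAF ≈ 0.239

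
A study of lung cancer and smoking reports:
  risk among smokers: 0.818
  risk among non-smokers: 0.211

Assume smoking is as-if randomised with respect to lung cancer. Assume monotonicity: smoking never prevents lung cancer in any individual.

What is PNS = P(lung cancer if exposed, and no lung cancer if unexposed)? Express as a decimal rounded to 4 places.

PNS ≈ 0.6070

Let p₁ = 0.818, p₀ = 0.211.
Under exogeneity and monotonicity, PNS = p₁ − p₀.
PNS = 0.818 − 0.211 = 0.607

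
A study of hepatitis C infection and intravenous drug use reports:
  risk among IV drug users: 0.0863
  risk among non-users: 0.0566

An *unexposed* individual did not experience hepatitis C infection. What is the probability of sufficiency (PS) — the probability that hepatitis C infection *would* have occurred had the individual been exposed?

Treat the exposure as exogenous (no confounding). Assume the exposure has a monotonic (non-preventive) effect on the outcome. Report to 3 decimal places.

PS ≈ 0.031

Let p₁ = 0.0863, p₀ = 0.0566.
Under exogeneity and monotonicity, PS = (p₁ − p₀) / (1 − p₀).
PS = (0.0863 − 0.0566) / (1 − 0.0566) = 0.0297 / 0.9434 ≈ 0.0315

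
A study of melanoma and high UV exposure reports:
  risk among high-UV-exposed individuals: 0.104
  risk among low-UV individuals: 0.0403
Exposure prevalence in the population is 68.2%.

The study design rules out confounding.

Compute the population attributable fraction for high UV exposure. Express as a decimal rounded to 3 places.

Let p₁ = 0.104, p₀ = 0.0403.
Overall risk P(Y=1) = π·p₁ + (1−π)·p₀ = 0.682×0.104 + 0.318×0.0403 = 0.083743.
Under exogeneity, PAF = [P(Y=1) − p₀] / P(Y=1).
PAF = (0.083743 − 0.0403) / 0.083743 ≈ 0.5188

PAF ≈ 0.519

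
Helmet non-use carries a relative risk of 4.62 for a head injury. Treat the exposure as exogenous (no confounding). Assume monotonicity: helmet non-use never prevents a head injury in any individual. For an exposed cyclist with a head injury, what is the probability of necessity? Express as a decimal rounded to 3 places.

Under exogeneity and monotonicity, PN = (RR − 1) / RR = 1 − 1/RR.
PN = (4.62 − 1) / 4.62 = 3.62 / 4.62 ≈ 0.7835

PN ≈ 0.784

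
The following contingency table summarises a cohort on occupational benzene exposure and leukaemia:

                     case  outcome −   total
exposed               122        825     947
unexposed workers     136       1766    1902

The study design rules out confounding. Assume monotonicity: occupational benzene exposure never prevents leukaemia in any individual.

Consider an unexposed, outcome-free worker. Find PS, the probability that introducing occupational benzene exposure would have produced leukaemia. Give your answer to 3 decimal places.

p₁ = P(outcome | exposed) = 122/947 = 0.12883
p₀ = P(outcome | unexposed) = 136/1902 = 0.071504
Under exogeneity and monotonicity, PS = (p₁ − p₀) / (1 − p₀).
PS = (0.12883 − 0.071504) / (1 − 0.071504) = 0.057324 / 0.9285 ≈ 0.0617

PS ≈ 0.062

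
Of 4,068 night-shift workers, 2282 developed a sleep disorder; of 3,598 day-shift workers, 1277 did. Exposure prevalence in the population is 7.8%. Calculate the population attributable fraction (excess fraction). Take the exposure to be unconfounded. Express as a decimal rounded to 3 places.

p₁ = P(outcome | exposed) = 2282/4068 = 0.56096
p₀ = P(outcome | unexposed) = 1277/3598 = 0.35492
Overall risk P(Y=1) = π·p₁ + (1−π)·p₀ = 0.078×0.56096 + 0.922×0.35492 = 0.37099.
Under exogeneity, PAF = [P(Y=1) − p₀] / P(Y=1).
PAF = (0.37099 − 0.35492) / 0.37099 ≈ 0.0433

PAF ≈ 0.043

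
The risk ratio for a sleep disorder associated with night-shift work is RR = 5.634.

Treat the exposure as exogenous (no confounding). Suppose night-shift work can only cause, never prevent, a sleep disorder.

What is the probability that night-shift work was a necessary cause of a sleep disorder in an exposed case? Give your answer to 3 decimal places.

Under exogeneity and monotonicity, PN = (RR − 1) / RR = 1 − 1/RR.
PN = (5.634 − 1) / 5.634 = 4.634 / 5.634 ≈ 0.8225

PN ≈ 0.823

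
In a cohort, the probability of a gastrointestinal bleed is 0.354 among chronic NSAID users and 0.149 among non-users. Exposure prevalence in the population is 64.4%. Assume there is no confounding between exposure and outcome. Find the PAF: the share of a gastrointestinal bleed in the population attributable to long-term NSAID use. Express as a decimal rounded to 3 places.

Let p₁ = 0.354, p₀ = 0.149.
Overall risk P(Y=1) = π·p₁ + (1−π)·p₀ = 0.644×0.354 + 0.356×0.149 = 0.28102.
Under exogeneity, PAF = [P(Y=1) − p₀] / P(Y=1).
PAF = (0.28102 − 0.149) / 0.28102 ≈ 0.4698

PAF ≈ 0.470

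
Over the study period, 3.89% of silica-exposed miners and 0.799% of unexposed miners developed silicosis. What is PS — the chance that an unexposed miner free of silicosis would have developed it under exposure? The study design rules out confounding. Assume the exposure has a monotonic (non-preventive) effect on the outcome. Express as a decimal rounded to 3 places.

p₁ = 0.0389, p₀ = 0.00799.
Under exogeneity and monotonicity, PS = (p₁ − p₀) / (1 − p₀).
PS = (0.0389 − 0.00799) / (1 − 0.00799) = 0.03091 / 0.99201 ≈ 0.0312

PS ≈ 0.031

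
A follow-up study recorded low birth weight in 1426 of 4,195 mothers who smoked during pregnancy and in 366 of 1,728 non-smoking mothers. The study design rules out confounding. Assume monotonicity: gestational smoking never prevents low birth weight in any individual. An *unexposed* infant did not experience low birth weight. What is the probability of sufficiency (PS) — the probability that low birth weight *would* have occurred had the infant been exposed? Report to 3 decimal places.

p₁ = P(outcome | exposed) = 1426/4195 = 0.33993
p₀ = P(outcome | unexposed) = 366/1728 = 0.21181
Under exogeneity and monotonicity, PS = (p₁ − p₀) / (1 − p₀).
PS = (0.33993 − 0.21181) / (1 − 0.21181) = 0.12812 / 0.78819 ≈ 0.1626

PS ≈ 0.163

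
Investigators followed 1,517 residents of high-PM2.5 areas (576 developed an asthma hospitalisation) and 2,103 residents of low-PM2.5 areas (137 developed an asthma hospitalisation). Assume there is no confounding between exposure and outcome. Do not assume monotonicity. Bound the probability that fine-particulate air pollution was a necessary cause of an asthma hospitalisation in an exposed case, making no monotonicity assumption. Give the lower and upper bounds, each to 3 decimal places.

p₁ = P(outcome | exposed) = 576/1517 = 0.3797
p₀ = P(outcome | unexposed) = 137/2103 = 0.065145
Under exogeneity alone the bounds on PN are max{0,(p₁−p₀)/p₁} ≤ PN ≤ min{1,(1−p₀)/p₁}.
  lower = (p₁ − p₀)/p₁ = 0.31455 / 0.3797 ≈ 0.8284
  upper = min{1, (1 − p₀)/p₁} = 0.93485 / 0.3797 ≈ 2.4621 → capped at 1

0.828 ≤ PN ≤ 1.000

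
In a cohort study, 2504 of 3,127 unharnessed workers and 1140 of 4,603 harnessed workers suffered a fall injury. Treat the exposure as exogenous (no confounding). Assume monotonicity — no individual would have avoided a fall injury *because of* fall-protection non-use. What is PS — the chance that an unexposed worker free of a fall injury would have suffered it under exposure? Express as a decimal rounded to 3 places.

p₁ = P(outcome | exposed) = 2504/3127 = 0.80077
p₀ = P(outcome | unexposed) = 1140/4603 = 0.24766
Under exogeneity and monotonicity, PS = (p₁ − p₀) / (1 − p₀).
PS = (0.80077 − 0.24766) / (1 − 0.24766) = 0.5531 / 0.75234 ≈ 0.7352

PS ≈ 0.735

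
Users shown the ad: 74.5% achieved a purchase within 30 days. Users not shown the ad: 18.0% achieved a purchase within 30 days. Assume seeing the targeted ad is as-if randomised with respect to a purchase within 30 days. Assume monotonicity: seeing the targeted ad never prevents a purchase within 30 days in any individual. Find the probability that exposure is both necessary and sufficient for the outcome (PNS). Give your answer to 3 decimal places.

p₁ = 0.745, p₀ = 0.18.
Under exogeneity and monotonicity, PNS = p₁ − p₀.
PNS = 0.745 − 0.18 = 0.565

PNS ≈ 0.565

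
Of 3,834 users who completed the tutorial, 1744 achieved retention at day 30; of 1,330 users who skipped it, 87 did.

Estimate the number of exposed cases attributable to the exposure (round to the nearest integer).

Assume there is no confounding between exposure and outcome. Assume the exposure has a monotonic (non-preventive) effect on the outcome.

p₁ = P(outcome | exposed) = 1744/3834 = 0.45488
p₀ = P(outcome | unexposed) = 87/1330 = 0.065414
PN = (p₁ − p₀)/p₁ = (0.45488 − 0.065414) / 0.45488 ≈ 0.85620.
Attributable cases ≈ PN × (exposed cases) = 0.85620 × 1744 ≈ 1493.20.

about 1493 cases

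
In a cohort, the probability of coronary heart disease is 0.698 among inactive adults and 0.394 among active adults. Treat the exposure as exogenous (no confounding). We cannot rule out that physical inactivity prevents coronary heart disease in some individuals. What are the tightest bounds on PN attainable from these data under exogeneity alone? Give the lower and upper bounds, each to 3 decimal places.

Let p₁ = 0.698, p₀ = 0.394.
Under exogeneity alone the bounds on PN are max{0,(p₁−p₀)/p₁} ≤ PN ≤ min{1,(1−p₀)/p₁}.
  lower = (p₁ − p₀)/p₁ = 0.304 / 0.698 ≈ 0.4355
  upper = min{1, (1 − p₀)/p₁} = 0.606 / 0.698 ≈ 0.8682

0.436 ≤ PN ≤ 0.868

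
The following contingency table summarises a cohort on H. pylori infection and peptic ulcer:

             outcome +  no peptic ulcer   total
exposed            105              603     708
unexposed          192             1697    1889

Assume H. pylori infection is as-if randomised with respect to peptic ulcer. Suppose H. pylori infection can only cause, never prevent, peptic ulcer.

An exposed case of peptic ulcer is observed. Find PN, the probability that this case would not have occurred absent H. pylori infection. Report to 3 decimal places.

PN ≈ 0.315

p₁ = P(outcome | exposed) = 105/708 = 0.14831
p₀ = P(outcome | unexposed) = 192/1889 = 0.10164
Under exogeneity and monotonicity, PN = (p₁ − p₀)/p₁.
PN = (0.14831 − 0.10164) / 0.14831 ≈ 0.3146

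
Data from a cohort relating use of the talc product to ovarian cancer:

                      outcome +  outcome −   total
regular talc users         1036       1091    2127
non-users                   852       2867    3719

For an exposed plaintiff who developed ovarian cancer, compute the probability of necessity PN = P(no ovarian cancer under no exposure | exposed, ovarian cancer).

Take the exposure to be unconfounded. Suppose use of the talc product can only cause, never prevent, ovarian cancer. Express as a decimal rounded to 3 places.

PN ≈ 0.530

p₁ = P(outcome | exposed) = 1036/2127 = 0.48707
p₀ = P(outcome | unexposed) = 852/3719 = 0.22909
Under exogeneity and monotonicity, PN = (p₁ − p₀) / p₁.
PN = (0.48707 − 0.22909) / 0.48707 = 0.25798 / 0.48707 ≈ 0.5296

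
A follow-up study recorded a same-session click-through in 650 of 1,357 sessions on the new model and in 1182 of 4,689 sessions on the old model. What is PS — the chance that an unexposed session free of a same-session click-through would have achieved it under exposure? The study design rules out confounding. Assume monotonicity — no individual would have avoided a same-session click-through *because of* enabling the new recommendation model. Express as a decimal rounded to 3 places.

PS ≈ 0.303

p₁ = P(outcome | exposed) = 650/1357 = 0.479
p₀ = P(outcome | unexposed) = 1182/4689 = 0.25208
Under exogeneity and monotonicity, PS = (p₁ − p₀) / (1 − p₀).
PS = (0.479 − 0.25208) / (1 − 0.25208) = 0.22692 / 0.74792 ≈ 0.3034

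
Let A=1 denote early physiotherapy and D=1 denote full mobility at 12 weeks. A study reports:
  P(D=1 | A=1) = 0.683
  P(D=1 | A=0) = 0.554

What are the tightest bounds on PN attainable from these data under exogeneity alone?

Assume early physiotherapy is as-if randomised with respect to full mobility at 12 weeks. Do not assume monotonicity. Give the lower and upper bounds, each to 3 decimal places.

0.189 ≤ PN ≤ 0.653

Let p₁ = 0.683, p₀ = 0.554.
Under exogeneity alone the bounds on PN are max{0,(p₁−p₀)/p₁} ≤ PN ≤ min{1,(1−p₀)/p₁}.
  lower = (p₁ − p₀)/p₁ = 0.129 / 0.683 ≈ 0.1889
  upper = min{1, (1 − p₀)/p₁} = 0.446 / 0.683 ≈ 0.6530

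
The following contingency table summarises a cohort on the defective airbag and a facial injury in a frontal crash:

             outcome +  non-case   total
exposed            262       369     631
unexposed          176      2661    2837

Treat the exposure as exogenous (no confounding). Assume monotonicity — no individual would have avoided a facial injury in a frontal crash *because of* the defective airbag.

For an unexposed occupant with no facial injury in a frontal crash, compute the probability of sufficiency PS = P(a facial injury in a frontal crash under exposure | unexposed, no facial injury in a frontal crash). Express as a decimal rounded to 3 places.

p₁ = P(outcome | exposed) = 262/631 = 0.41521
p₀ = P(outcome | unexposed) = 176/2837 = 0.062037
Under exogeneity and monotonicity, PS = (p₁ − p₀)/(1 − p₀).
PS = (0.41521 − 0.062037) / 0.93796 ≈ 0.3765

PS ≈ 0.377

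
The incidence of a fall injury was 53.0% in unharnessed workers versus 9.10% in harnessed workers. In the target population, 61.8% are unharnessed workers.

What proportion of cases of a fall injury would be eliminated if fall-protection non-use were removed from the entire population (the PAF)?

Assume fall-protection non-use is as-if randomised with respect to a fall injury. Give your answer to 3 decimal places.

PAF ≈ 0.749

p₁ = 0.53, p₀ = 0.091.
Overall risk P(Y=1) = π·p₁ + (1−π)·p₀ = 0.618×0.53 + 0.382×0.091 = 0.3623.
Under exogeneity, PAF = [P(Y=1) − p₀] / P(Y=1).
PAF = (0.3623 − 0.091) / 0.3623 ≈ 0.7488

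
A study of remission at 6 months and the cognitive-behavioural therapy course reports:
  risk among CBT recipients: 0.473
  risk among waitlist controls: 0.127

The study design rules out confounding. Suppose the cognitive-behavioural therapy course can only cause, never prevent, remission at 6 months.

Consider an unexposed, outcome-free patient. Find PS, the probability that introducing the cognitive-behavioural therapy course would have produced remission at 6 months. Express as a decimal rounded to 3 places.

PS ≈ 0.396

Let p₁ = 0.473, p₀ = 0.127.
Under exogeneity and monotonicity, PS = (p₁ − p₀) / (1 − p₀).
PS = (0.473 − 0.127) / (1 − 0.127) = 0.346 / 0.873 ≈ 0.3963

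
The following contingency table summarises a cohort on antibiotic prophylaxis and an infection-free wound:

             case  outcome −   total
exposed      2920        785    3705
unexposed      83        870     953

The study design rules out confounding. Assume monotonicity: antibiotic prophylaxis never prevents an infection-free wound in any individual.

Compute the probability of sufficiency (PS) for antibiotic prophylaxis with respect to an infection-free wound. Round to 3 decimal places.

p₁ = P(outcome | exposed) = 2920/3705 = 0.78812
p₀ = P(outcome | unexposed) = 83/953 = 0.087093
Under exogeneity and monotonicity, PS = (p₁ − p₀) / (1 − p₀).
PS = (0.78812 − 0.087093) / (1 − 0.087093) = 0.70103 / 0.91291 ≈ 0.7679

PS ≈ 0.768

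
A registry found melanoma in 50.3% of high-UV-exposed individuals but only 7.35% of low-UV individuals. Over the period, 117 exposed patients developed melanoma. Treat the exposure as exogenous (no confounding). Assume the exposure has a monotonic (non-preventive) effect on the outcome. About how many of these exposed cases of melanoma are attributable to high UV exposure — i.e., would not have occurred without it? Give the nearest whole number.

p₁ = 0.503, p₀ = 0.0735.
PN = (p₁ − p₀)/p₁ = (0.503 − 0.0735) / 0.503 ≈ 0.85388.
Attributable cases ≈ PN × (exposed cases) = 0.85388 × 117 ≈ 99.90.

about 100 cases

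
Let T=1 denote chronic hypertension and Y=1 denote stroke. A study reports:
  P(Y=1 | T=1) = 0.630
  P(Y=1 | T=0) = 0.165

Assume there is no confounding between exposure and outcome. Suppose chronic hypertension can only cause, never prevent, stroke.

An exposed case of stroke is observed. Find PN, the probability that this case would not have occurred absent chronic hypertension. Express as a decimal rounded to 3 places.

Let p₁ = 0.63, p₀ = 0.165.
Under exogeneity and monotonicity, PN = (p₁ − p₀) / p₁.
PN = (0.63 − 0.165) / 0.63 = 0.465 / 0.63 ≈ 0.7381

PN ≈ 0.738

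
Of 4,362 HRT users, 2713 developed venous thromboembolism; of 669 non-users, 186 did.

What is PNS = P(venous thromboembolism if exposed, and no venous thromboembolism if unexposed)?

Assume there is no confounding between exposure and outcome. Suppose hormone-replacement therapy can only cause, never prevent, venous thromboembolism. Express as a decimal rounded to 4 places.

PNS ≈ 0.3439

p₁ = P(outcome | exposed) = 2713/4362 = 0.62196
p₀ = P(outcome | unexposed) = 186/669 = 0.27803
Under exogeneity and monotonicity, PNS = p₁ − p₀.
PNS = 0.62196 − 0.27803 = 0.34394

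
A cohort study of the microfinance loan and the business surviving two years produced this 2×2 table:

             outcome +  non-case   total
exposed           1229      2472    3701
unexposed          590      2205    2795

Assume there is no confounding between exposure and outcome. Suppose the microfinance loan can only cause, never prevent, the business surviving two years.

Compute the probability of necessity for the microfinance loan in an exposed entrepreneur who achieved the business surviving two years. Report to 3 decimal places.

PN ≈ 0.364

p₁ = P(outcome | exposed) = 1229/3701 = 0.33207
p₀ = P(outcome | unexposed) = 590/2795 = 0.21109
Under exogeneity and monotonicity, PN = (p₁ − p₀)/p₁.
PN = (0.33207 − 0.21109) / 0.33207 ≈ 0.3643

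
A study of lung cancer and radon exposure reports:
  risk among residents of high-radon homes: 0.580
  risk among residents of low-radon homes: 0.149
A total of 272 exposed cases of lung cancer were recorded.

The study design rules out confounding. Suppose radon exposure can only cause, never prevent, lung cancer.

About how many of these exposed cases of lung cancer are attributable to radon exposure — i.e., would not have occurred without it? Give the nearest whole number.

Let p₁ = 0.58, p₀ = 0.149.
PN = (p₁ − p₀)/p₁ = (0.58 − 0.149) / 0.58 ≈ 0.74310.
Attributable cases ≈ PN × (exposed cases) = 0.74310 × 272 ≈ 202.12.

about 202 cases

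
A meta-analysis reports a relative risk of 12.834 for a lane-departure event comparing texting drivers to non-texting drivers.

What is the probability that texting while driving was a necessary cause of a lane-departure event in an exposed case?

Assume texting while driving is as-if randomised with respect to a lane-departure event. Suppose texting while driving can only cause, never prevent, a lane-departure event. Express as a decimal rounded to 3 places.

PN ≈ 0.922

Under exogeneity and monotonicity, PN = (RR − 1) / RR = 1 − 1/RR.
PN = (12.834 − 1) / 12.834 = 11.83 / 12.834 ≈ 0.9221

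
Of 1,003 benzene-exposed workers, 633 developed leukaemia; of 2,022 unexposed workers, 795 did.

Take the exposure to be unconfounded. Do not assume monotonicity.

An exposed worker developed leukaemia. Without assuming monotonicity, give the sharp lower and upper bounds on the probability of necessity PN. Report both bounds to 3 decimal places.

p₁ = P(outcome | exposed) = 633/1003 = 0.63111
p₀ = P(outcome | unexposed) = 795/2022 = 0.39318
Under exogeneity alone the bounds on PN are max{0,(p₁−p₀)/p₁} ≤ PN ≤ min{1,(1−p₀)/p₁}.
  lower = (p₁ − p₀)/p₁ = 0.23793 / 0.63111 ≈ 0.3770
  upper = min{1, (1 − p₀)/p₁} = 0.60682 / 0.63111 ≈ 0.9615

0.377 ≤ PN ≤ 0.962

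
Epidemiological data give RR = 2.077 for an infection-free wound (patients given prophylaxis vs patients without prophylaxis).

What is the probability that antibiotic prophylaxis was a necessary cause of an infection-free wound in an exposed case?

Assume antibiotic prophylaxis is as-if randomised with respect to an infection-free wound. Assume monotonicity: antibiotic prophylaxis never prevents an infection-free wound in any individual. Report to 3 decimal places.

Under exogeneity and monotonicity, PN = (RR − 1) / RR = 1 − 1/RR.
PN = (2.077 − 1) / 2.077 = 1.077 / 2.077 ≈ 0.5185

PN ≈ 0.519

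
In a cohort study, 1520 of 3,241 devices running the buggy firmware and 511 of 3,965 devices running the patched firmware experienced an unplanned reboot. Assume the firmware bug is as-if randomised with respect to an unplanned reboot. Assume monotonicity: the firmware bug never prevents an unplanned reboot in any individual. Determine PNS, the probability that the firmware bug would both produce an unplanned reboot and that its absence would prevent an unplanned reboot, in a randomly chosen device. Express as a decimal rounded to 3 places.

p₁ = P(outcome | exposed) = 1520/3241 = 0.46899
p₀ = P(outcome | unexposed) = 511/3965 = 0.12888
Under exogeneity and monotonicity, PNS = p₁ − p₀.
PNS = 0.46899 − 0.12888 = 0.34011

PNS ≈ 0.340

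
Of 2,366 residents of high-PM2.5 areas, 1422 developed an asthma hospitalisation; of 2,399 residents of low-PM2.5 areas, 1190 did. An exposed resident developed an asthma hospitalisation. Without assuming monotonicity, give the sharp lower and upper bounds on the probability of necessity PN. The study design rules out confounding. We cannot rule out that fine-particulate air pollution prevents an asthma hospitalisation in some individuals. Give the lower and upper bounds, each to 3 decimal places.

0.175 ≤ PN ≤ 0.839

p₁ = P(outcome | exposed) = 1422/2366 = 0.60101
p₀ = P(outcome | unexposed) = 1190/2399 = 0.49604
Under exogeneity alone the bounds on PN are max{0,(p₁−p₀)/p₁} ≤ PN ≤ min{1,(1−p₀)/p₁}.
  lower = (p₁ − p₀)/p₁ = 0.10497 / 0.60101 ≈ 0.1747
  upper = min{1, (1 − p₀)/p₁} = 0.50396 / 0.60101 ≈ 0.8385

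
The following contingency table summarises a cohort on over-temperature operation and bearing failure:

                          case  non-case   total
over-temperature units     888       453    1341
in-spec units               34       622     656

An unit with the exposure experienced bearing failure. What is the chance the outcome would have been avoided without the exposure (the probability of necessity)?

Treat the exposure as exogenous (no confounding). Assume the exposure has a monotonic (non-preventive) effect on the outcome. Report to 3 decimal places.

p₁ = P(outcome | exposed) = 888/1341 = 0.66219
p₀ = P(outcome | unexposed) = 34/656 = 0.051829
Under exogeneity and monotonicity, PN = (p₁ − p₀)/p₁.
PN = (0.66219 − 0.051829) / 0.66219 ≈ 0.9217

PN ≈ 0.922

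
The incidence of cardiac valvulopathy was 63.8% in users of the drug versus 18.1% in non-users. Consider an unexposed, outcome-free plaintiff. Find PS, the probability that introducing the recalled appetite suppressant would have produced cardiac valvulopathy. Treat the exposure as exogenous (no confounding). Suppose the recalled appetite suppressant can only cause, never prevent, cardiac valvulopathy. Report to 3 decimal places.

p₁ = 0.638, p₀ = 0.181.
Under exogeneity and monotonicity, PS = (p₁ − p₀) / (1 − p₀).
PS = (0.638 − 0.181) / (1 − 0.181) = 0.457 / 0.819 ≈ 0.5580

PS ≈ 0.558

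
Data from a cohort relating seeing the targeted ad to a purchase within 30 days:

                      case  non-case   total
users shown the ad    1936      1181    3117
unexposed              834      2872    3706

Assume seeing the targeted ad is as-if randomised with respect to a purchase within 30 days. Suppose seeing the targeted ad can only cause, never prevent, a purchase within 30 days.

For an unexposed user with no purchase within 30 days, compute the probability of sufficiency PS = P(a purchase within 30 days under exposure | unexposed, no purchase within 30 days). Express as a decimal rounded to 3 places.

p₁ = P(outcome | exposed) = 1936/3117 = 0.62111
p₀ = P(outcome | unexposed) = 834/3706 = 0.22504
Under exogeneity and monotonicity, PS = (p₁ − p₀) / (1 − p₀).
PS = (0.62111 − 0.22504) / (1 − 0.22504) = 0.39607 / 0.77496 ≈ 0.5111

PS ≈ 0.511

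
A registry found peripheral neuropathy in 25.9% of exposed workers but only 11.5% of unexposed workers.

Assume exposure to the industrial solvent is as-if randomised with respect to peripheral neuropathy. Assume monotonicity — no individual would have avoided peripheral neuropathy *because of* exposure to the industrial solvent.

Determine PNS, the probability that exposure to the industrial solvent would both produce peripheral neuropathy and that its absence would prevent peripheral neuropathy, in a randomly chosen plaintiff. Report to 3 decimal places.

PNS ≈ 0.144

p₁ = 0.259, p₀ = 0.115.
Under exogeneity and monotonicity, PNS = p₁ − p₀.
PNS = 0.259 − 0.115 = 0.144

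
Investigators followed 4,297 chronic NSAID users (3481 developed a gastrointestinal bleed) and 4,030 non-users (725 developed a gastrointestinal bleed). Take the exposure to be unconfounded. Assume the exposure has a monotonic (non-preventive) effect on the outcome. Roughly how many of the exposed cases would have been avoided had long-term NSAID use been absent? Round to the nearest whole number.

p₁ = P(outcome | exposed) = 3481/4297 = 0.8101
p₀ = P(outcome | unexposed) = 725/4030 = 0.1799
PN = (p₁ − p₀)/p₁ = (0.8101 − 0.1799) / 0.8101 ≈ 0.77793.
Attributable cases ≈ PN × (exposed cases) = 0.77793 × 3481 ≈ 2707.97.

about 2708 cases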